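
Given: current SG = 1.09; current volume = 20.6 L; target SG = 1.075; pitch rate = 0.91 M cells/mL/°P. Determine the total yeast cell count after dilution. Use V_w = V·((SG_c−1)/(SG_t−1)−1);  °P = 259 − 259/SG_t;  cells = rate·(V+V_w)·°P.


V_w = 20.6·((1.09−1)/(1.075−1)−1) = 4.1200
V_final = 20.6 + 4.1200 = 24.7200
°P = 259 − 259/1.075 = 18.0698
cells = 0.91·24.7200·18.0698

406.4830 billion cells


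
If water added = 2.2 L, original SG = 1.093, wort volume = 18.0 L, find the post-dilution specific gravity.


SG_new = 1 + (SG_old − 1)·V_old/(V_old + V_water)
pts = (1.093 − 1)·1000·18.0/(18.0 + 2.2) = 82.8713
SG_new = 1 + 82.8713/1000

1.0829


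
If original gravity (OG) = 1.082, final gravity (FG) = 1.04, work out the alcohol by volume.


ABV = (OG − FG) · 131.25
ABV = (1.082 − 1.04) · 131.25

5.5125 % ABV


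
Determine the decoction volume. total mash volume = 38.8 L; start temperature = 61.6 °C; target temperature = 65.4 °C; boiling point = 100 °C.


V_dec = V_total·(T_target − T_start)/(T_boil − T_start)
V_dec = 38.8·(65.4 − 61.6)/(100 − 61.6)

3.8396 L


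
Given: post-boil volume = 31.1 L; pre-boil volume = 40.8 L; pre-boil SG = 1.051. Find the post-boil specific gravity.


SG_post = 1 + (SG_pre − 1)·V_pre/V_post
pts_pre = (1.051 − 1)·1000 = 51.0000
pts_post = 51.0000·40.8/31.1 = 66.9068
SG_post = 1 + 66.9068/1000

1.0669


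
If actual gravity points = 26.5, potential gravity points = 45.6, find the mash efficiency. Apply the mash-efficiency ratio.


efficiency = actual / potential × 100
efficiency = 26.5 / 45.6 × 100

58.1140 %


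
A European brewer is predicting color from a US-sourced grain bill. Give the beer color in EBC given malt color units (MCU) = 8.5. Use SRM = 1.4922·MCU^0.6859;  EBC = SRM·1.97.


SRM = 1.4922·8.5^0.6859 = 6.4761
EBC = 6.4761·1.97

12.7580 EBC


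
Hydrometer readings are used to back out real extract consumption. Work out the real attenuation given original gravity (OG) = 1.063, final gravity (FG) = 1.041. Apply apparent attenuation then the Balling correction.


AA = (OG−FG)/(OG−1)·100;  RA = AA·0.8192
AA = (1.063 − 1.041)/(1.063 − 1)·100 = 34.9206
RA = 34.9206·0.8192

28.6070 %


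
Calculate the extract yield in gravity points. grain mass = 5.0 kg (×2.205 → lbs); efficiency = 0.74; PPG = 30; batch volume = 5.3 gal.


points = lbs × PPG × eff / vol
lbs = 5.0 × 2.205 = 11.0250
points = 11.0250 × 30 × 0.74 / 5.3

46.1802 points


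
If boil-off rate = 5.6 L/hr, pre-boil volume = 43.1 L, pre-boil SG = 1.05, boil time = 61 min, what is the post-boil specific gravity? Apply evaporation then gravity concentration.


V_post = V_pre − rate·(t/60);  SG_post = 1 + (SG_pre−1)·V_pre/V_post
V_post = 43.1 − 5.6·(61/60) = 37.4067
SG_post = 1 + (1.05 − 1)·43.1/37.4067

1.0576


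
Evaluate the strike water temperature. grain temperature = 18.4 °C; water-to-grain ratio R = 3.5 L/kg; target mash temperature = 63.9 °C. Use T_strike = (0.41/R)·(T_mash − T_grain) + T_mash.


T_strike = (0.41/3.5)·(63.9 − 18.4) + 63.9

69.2300 °C


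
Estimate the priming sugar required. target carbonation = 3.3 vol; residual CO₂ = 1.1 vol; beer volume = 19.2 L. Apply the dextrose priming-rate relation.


sugar = (target − residual)·4.0·V
sugar = (3.3 − 1.1)·4.0·19.2

168.9600 g


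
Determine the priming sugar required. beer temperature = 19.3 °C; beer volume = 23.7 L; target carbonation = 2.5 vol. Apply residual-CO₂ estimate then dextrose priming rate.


residual = 14.695·(0.01821 + 0.09011·e^(−0.04·T));  sugar = (target − residual)·4.0·V
residual = 14.695·(0.01821 + 0.09011·e^(−0.04·19.3)) = 0.8795
sugar = (2.5 − 0.8795)·4.0·23.7

153.6255 g


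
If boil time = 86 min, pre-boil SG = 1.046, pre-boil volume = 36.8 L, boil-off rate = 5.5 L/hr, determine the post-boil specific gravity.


V_post = V_pre − rate·(t/60);  SG_post = 1 + (SG_pre−1)·V_pre/V_post
V_post = 36.8 − 5.5·(86/60) = 28.9167
SG_post = 1 + (1.046 − 1)·36.8/28.9167

1.0585


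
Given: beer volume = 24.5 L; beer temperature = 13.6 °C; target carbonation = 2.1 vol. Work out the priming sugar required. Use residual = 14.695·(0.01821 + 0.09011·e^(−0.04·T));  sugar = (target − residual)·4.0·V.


residual = 14.695·(0.01821 + 0.09011·e^(−0.04·13.6)) = 1.0362
sugar = (2.1 − 1.0362)·4.0·24.5

104.2552 g


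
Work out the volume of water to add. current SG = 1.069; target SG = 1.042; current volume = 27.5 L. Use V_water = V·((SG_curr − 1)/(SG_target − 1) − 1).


V_water = 27.5·((1.069 − 1)/(1.042 − 1) − 1)

17.6786 L


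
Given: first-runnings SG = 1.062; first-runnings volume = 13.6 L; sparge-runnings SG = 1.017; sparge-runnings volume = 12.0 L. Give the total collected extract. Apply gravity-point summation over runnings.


total = Σ (SG_i − 1)·1000·V_i
first = (1.062 − 1)·1000·13.6 = 843.2000
sparge = (1.017 − 1)·1000·12.0 = 204.0000
total = 843.2000 + 204.0000

1047.2000 gravity·L


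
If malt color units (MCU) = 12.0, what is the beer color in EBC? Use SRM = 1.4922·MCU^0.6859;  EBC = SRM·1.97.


SRM = 1.4922·12.0^0.6859 = 8.2042
EBC = 8.2042·1.97

16.1623 EBC


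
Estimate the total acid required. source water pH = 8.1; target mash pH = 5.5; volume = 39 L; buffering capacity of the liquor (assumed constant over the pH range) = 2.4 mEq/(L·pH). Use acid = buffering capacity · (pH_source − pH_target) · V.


acid = 2.4 · (8.1 − 5.5) · 39

243.3600 mEq


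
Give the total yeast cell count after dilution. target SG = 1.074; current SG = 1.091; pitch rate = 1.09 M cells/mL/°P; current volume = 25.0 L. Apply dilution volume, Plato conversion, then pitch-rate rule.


V_w = V·((SG_c−1)/(SG_t−1)−1);  °P = 259 − 259/SG_t;  cells = rate·(V+V_w)·°P
V_w = 25.0·((1.091−1)/(1.074−1)−1) = 5.7432
V_final = 25.0 + 5.7432 = 30.7432
°P = 259 − 259/1.074 = 17.8454
cells = 1.09·30.7432·17.8454

598.0030 billion cells


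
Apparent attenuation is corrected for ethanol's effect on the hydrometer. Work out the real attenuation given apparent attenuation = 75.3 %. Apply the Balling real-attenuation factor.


RA = AA · 0.8192
RA = 75.3 · 0.8192

61.6858 %


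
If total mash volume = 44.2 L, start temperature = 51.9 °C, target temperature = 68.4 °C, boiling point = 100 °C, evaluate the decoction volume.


V_dec = V_total·(T_target − T_start)/(T_boil − T_start)
V_dec = 44.2·(68.4 − 51.9)/(100 − 51.9)

15.1622 L


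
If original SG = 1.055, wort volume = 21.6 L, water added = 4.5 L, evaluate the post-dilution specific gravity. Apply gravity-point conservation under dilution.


SG_new = 1 + (SG_old − 1)·V_old/(V_old + V_water)
pts = (1.055 − 1)·1000·21.6/(21.6 + 4.5) = 45.5172
SG_new = 1 + 45.5172/1000

1.0455


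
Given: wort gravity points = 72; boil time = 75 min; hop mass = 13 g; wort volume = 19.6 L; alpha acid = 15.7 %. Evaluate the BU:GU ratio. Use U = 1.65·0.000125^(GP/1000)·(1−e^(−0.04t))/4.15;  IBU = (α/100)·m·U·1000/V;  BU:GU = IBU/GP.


U = 1.65·0.000125^(72/1000)·(1−e^(−0.04·75))/4.15 = 0.1978
IBU = (15.7/100)·13·0.1978·1000/19.6 = 20.5978
BU:GU = 20.5978/72

0.2861


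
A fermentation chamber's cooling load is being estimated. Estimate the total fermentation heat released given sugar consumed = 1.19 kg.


Q = m_sugar · 590 kJ/kg
Q = 1.19 · 590

702.1000 kJ


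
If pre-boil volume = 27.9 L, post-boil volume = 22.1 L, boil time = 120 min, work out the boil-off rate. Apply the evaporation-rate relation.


rate = (V_pre − V_post) / (t_min/60)
rate = (27.9 − 22.1) / (120/60)

2.9000 L/hr


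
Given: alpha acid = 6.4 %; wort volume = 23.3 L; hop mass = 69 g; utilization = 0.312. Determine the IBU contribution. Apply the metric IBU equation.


IBU = (α/100)·mass·U·1000 / V
IBU = (6.4/100)·69·0.312·1000 / 23.3

59.1327 IBU


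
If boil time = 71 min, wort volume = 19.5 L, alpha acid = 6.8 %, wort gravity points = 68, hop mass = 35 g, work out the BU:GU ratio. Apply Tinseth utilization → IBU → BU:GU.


U = 1.65·0.000125^(GP/1000)·(1−e^(−0.04t))/4.15;  IBU = (α/100)·m·U·1000/V;  BU:GU = IBU/GP
U = 1.65·0.000125^(68/1000)·(1−e^(−0.04·71))/4.15 = 0.2032
IBU = (6.8/100)·35·0.2032·1000/19.5 = 24.7983
BU:GU = 24.7983/68

0.3647


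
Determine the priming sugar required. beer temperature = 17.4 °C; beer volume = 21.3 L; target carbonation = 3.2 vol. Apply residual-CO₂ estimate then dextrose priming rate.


residual = 14.695·(0.01821 + 0.09011·e^(−0.04·T));  sugar = (target − residual)·4.0·V
residual = 14.695·(0.01821 + 0.09011·e^(−0.04·17.4)) = 0.9278
sugar = (3.2 − 0.9278)·4.0·21.3

193.5920 g


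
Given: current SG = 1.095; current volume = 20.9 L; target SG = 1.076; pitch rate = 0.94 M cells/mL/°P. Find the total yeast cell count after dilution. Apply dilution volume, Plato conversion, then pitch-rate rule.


V_w = V·((SG_c−1)/(SG_t−1)−1);  °P = 259 − 259/SG_t;  cells = rate·(V+V_w)·°P
V_w = 20.9·((1.095−1)/(1.076−1)−1) = 5.2250
V_final = 20.9 + 5.2250 = 26.1250
°P = 259 − 259/1.076 = 18.2937
cells = 0.94·26.1250·18.2937

449.2471 billion cells


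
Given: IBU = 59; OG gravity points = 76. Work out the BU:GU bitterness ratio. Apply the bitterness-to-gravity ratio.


BU:GU = IBU / OG_points
BU:GU = 59 / 76

0.7763


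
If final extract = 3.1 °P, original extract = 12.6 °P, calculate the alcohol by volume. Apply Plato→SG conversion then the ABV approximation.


SG = 259/(259 − P);  ABV = (OG − FG)·131.25
OG = 259/(259 − 12.6) = 1.0511
FG = 259/(259 − 3.1) = 1.0121
ABV = (1.0511 − 1.0121)·131.25

5.1217 % ABV


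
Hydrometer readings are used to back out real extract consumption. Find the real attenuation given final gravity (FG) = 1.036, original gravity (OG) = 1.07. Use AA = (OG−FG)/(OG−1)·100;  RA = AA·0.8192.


AA = (1.07 − 1.036)/(1.07 − 1)·100 = 48.5714
RA = 48.5714·0.8192

39.7897 %


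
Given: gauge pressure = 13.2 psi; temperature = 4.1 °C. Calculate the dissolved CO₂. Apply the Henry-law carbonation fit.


vols = (P + 14.695)·(0.01821 + 0.09011·e^(−0.04·T))
vols = (13.2 + 14.695)·(0.01821 + 0.09011·e^(−0.04·4.1))

2.6414 volumes


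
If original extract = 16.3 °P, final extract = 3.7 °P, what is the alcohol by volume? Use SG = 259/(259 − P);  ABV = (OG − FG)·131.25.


OG = 259/(259 − 16.3) = 1.0672
FG = 259/(259 − 3.7) = 1.0145
ABV = (1.0672 − 1.0145)·131.25

6.9127 % ABV


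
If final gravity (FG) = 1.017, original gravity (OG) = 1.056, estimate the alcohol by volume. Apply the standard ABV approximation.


ABV = (OG − FG) · 131.25
ABV = (1.056 − 1.017) · 131.25

5.1188 % ABV


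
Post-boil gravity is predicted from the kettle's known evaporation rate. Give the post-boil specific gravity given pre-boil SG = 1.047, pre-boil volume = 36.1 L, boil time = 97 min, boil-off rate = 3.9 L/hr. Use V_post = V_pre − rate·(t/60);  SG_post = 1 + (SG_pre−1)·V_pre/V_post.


V_post = 36.1 − 3.9·(97/60) = 29.7950
SG_post = 1 + (1.047 − 1)·36.1/29.7950

1.0569


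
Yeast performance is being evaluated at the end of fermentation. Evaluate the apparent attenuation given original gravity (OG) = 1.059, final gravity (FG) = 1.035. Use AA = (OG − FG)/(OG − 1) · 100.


AA = (1.059 − 1.035)/(1.059 − 1) · 100

40.6780 %


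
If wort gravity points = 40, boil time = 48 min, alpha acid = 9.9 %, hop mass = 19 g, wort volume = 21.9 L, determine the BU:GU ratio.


U = 1.65·0.000125^(GP/1000)·(1−e^(−0.04t))/4.15;  IBU = (α/100)·m·U·1000/V;  BU:GU = IBU/GP
U = 1.65·0.000125^(40/1000)·(1−e^(−0.04·48))/4.15 = 0.2368
IBU = (9.9/100)·19·0.2368·1000/21.9 = 20.3426
BU:GU = 20.3426/40

0.5086


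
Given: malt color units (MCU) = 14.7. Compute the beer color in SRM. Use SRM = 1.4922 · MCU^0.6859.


SRM = 1.4922 · 14.7^0.6859

9.4295 SRM


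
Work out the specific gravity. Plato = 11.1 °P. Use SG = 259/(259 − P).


SG = 259/(259 − 11.1)

1.0448


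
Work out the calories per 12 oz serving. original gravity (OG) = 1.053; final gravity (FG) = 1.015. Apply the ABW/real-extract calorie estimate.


ABW = (OG−FG)·131.25·0.79/FG;  °P = 259 − 259/SG (for OG→OE and FG→AE);  RE = 0.1808·OE + 0.8192·AE;  Cal = (6.9·ABW + 4·(RE−0.1))·FG·3.55
ABW = (1.053 − 1.015)·131.25·0.79/1.015 = 3.8819
OE = 259 − 259/1.053 = 13.0361 °P
AE = 259 − 259/1.015 = 3.8276 °P
RE = 0.1808·13.0361 + 0.8192·3.8276 = 5.4925 °P
Cal = (6.9·3.8819 + 4·(5.4925−0.1))·1.015·3.55

174.2352 kcal


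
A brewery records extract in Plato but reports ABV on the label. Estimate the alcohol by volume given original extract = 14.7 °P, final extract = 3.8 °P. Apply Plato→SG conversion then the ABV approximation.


SG = 259/(259 − P);  ABV = (OG − FG)·131.25
OG = 259/(259 − 14.7) = 1.0602
FG = 259/(259 − 3.8) = 1.0149
ABV = (1.0602 − 1.0149)·131.25

5.9432 % ABV


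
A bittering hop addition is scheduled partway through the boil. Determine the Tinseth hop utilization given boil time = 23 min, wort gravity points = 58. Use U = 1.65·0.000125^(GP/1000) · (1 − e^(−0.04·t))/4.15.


bigness = 1.65·0.000125^(58/1000) = 0.9797
boil_factor = (1 − e^(−0.04·23))/4.15 = 0.1449
U = 0.9797 · 0.1449

0.1420


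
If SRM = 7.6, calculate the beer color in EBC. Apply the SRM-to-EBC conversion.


EBC = SRM · 1.97
EBC = 7.6 · 1.97

14.9720 EBC


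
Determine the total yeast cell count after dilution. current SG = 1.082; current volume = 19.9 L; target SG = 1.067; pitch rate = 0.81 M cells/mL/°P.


V_w = V·((SG_c−1)/(SG_t−1)−1);  °P = 259 − 259/SG_t;  cells = rate·(V+V_w)·°P
V_w = 19.9·((1.082−1)/(1.067−1)−1) = 4.4552
V_final = 19.9 + 4.4552 = 24.3552
°P = 259 − 259/1.067 = 16.2634
cells = 0.81·24.3552·16.2634

320.8391 billion cells


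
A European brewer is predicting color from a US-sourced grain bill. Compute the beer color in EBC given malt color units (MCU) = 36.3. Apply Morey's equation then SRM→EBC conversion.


SRM = 1.4922·MCU^0.6859;  EBC = SRM·1.97
SRM = 1.4922·36.3^0.6859 = 17.5294
EBC = 17.5294·1.97

34.5329 EBC


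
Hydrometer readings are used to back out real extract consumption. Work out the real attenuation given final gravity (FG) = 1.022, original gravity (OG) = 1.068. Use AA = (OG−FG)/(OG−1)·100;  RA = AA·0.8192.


AA = (1.068 − 1.022)/(1.068 − 1)·100 = 67.6471
RA = 67.6471·0.8192

55.4165 %


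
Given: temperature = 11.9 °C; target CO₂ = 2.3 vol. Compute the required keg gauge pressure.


psi = vols/(0.01821 + 0.09011·e^(−0.04·T)) − 14.695
psi = 2.3/(0.01821 + 0.09011·e^(−0.04·11.9)) − 14.695

16.3056 psi


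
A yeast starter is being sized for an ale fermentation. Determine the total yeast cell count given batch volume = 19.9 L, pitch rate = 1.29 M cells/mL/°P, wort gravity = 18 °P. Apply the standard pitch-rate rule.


cells (billions) = rate · V_L · °P
cells = 1.29 · 19.9 · 18

462.0780 billion cells


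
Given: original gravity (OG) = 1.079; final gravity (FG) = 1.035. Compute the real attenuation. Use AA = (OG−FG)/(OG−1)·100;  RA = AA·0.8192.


AA = (1.079 − 1.035)/(1.079 − 1)·100 = 55.6962
RA = 55.6962·0.8192

45.6263 %


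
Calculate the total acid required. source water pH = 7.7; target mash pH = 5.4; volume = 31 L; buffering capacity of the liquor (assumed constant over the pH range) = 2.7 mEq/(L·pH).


acid = buffering capacity · (pH_source − pH_target) · V
acid = 2.7 · (7.7 − 5.4) · 31

192.5100 mEq


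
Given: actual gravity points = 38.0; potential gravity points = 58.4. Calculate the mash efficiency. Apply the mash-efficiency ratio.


efficiency = actual / potential × 100
efficiency = 38.0 / 58.4 × 100

65.0685 %


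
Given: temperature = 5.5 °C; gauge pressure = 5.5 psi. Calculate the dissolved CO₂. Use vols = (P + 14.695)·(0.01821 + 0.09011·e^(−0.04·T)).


vols = (5.5 + 14.695)·(0.01821 + 0.09011·e^(−0.04·5.5))

1.8282 volumes


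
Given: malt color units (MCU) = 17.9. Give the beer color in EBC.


SRM = 1.4922·MCU^0.6859;  EBC = SRM·1.97
SRM = 1.4922·17.9^0.6859 = 10.7934
EBC = 10.7934·1.97

21.2630 EBC


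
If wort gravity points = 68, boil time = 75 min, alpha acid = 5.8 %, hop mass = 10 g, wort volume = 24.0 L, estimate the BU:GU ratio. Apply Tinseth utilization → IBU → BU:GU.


U = 1.65·0.000125^(GP/1000)·(1−e^(−0.04t))/4.15;  IBU = (α/100)·m·U·1000/V;  BU:GU = IBU/GP
U = 1.65·0.000125^(68/1000)·(1−e^(−0.04·75))/4.15 = 0.2050
IBU = (5.8/100)·10·0.2050·1000/24.0 = 4.9552
BU:GU = 4.9552/68

0.0729


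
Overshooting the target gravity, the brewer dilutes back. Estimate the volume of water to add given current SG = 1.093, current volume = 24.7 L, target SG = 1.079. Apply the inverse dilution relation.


V_water = V·((SG_curr − 1)/(SG_target − 1) − 1)
V_water = 24.7·((1.093 − 1)/(1.079 − 1) − 1)

4.3772 L


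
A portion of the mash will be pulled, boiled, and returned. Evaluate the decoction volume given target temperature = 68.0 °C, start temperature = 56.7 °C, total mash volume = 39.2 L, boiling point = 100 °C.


V_dec = V_total·(T_target − T_start)/(T_boil − T_start)
V_dec = 39.2·(68.0 − 56.7)/(100 − 56.7)

10.2300 L


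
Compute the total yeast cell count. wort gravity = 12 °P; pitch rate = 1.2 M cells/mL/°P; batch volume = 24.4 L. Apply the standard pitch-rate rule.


cells (billions) = rate · V_L · °P
cells = 1.2 · 24.4 · 12

351.3600 billion cells


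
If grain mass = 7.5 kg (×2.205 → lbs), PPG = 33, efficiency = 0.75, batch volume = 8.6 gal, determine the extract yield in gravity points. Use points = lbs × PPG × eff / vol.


lbs = 7.5 × 2.205 = 16.5375
points = 16.5375 × 33 × 0.75 / 8.6

47.5934 points


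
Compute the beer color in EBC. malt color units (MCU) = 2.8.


SRM = 1.4922·MCU^0.6859;  EBC = SRM·1.97
SRM = 1.4922·2.8^0.6859 = 3.0237
EBC = 3.0237·1.97

5.9566 EBC


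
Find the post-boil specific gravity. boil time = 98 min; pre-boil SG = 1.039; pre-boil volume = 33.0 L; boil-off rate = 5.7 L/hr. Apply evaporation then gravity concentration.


V_post = V_pre − rate·(t/60);  SG_post = 1 + (SG_pre−1)·V_pre/V_post
V_post = 33.0 − 5.7·(98/60) = 23.6900
SG_post = 1 + (1.039 − 1)·33.0/23.6900

1.0543


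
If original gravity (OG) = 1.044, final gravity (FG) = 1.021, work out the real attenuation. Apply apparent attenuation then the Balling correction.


AA = (OG−FG)/(OG−1)·100;  RA = AA·0.8192
AA = (1.044 − 1.021)/(1.044 − 1)·100 = 52.2727
RA = 52.2727·0.8192

42.8218 %


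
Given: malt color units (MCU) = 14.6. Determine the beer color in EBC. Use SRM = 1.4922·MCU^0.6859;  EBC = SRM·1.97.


SRM = 1.4922·14.6^0.6859 = 9.3855
EBC = 9.3855·1.97

18.4894 EBC


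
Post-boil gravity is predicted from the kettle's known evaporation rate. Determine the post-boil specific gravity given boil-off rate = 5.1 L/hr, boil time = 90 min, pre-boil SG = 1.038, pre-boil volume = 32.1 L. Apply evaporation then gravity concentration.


V_post = V_pre − rate·(t/60);  SG_post = 1 + (SG_pre−1)·V_pre/V_post
V_post = 32.1 − 5.1·(90/60) = 24.4500
SG_post = 1 + (1.038 − 1)·32.1/24.4500

1.0499


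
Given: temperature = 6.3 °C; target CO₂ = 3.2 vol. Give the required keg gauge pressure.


psi = vols/(0.01821 + 0.09011·e^(−0.04·T)) − 14.695
psi = 3.2/(0.01821 + 0.09011·e^(−0.04·6.3)) − 14.695

21.5666 psi


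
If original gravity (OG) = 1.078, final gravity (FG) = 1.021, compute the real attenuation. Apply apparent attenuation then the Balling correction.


AA = (OG−FG)/(OG−1)·100;  RA = AA·0.8192
AA = (1.078 − 1.021)/(1.078 − 1)·100 = 73.0769
RA = 73.0769·0.8192

59.8646 %


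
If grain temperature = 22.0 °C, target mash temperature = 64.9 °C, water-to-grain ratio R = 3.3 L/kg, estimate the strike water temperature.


T_strike = (0.41/R)·(T_mash − T_grain) + T_mash
T_strike = (0.41/3.3)·(64.9 − 22.0) + 64.9

70.2300 °C


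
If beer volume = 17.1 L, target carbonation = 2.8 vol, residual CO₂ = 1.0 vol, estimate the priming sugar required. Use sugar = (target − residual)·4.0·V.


sugar = (2.8 − 1.0)·4.0·17.1

123.1200 g


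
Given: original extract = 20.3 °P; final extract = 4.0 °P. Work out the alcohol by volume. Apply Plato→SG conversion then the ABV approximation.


SG = 259/(259 − P);  ABV = (OG − FG)·131.25
OG = 259/(259 − 20.3) = 1.0850
FG = 259/(259 − 4.0) = 1.0157
ABV = (1.0850 − 1.0157)·131.25

9.1032 % ABV


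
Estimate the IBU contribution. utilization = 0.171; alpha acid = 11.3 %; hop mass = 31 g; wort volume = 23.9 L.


IBU = (α/100)·mass·U·1000 / V
IBU = (11.3/100)·31·0.171·1000 / 23.9

25.0633 IBU


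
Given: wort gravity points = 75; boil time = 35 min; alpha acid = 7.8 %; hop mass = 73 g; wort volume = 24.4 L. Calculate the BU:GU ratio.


U = 1.65·0.000125^(GP/1000)·(1−e^(−0.04t))/4.15;  IBU = (α/100)·m·U·1000/V;  BU:GU = IBU/GP
U = 1.65·0.000125^(75/1000)·(1−e^(−0.04·35))/4.15 = 0.1527
IBU = (7.8/100)·73·0.1527·1000/24.4 = 35.6253
BU:GU = 35.6253/75

0.4750


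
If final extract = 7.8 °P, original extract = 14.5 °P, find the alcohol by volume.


SG = 259/(259 − P);  ABV = (OG − FG)·131.25
OG = 259/(259 − 14.5) = 1.0593
FG = 259/(259 − 7.8) = 1.0311
ABV = (1.0593 − 1.0311)·131.25

3.7083 % ABV


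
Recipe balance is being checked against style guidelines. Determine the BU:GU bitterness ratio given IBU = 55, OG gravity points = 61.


BU:GU = IBU / OG_points
BU:GU = 55 / 61

0.9016


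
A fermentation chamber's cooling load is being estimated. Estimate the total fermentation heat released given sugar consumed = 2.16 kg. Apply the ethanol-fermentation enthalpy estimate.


Q = m_sugar · 590 kJ/kg
Q = 2.16 · 590

1274.4000 kJ


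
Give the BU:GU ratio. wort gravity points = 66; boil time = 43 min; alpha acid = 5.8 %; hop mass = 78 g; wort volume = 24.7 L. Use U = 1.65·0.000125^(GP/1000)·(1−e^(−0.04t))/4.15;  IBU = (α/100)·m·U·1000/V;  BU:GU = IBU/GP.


U = 1.65·0.000125^(66/1000)·(1−e^(−0.04·43))/4.15 = 0.1804
IBU = (5.8/100)·78·0.1804·1000/24.7 = 33.0343
BU:GU = 33.0343/66

0.5005


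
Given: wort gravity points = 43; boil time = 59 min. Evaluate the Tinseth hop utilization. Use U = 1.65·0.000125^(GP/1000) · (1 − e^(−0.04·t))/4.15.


bigness = 1.65·0.000125^(43/1000) = 1.1211
boil_factor = (1 − e^(−0.04·59))/4.15 = 0.2182
U = 1.1211 · 0.2182

0.2446


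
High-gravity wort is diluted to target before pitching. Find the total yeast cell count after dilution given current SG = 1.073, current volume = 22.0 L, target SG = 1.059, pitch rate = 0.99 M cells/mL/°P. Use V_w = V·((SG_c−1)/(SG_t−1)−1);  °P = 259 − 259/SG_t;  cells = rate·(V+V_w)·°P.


V_w = 22.0·((1.073−1)/(1.059−1)−1) = 5.2203
V_final = 22.0 + 5.2203 = 27.2203
°P = 259 − 259/1.059 = 14.4297
cells = 0.99·27.2203·14.4297

388.8522 billion cells


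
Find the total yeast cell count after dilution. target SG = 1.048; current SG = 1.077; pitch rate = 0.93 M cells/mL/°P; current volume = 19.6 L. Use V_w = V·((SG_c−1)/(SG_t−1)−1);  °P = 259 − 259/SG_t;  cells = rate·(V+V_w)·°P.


V_w = 19.6·((1.077−1)/(1.048−1)−1) = 11.8417
V_final = 19.6 + 11.8417 = 31.4417
°P = 259 − 259/1.048 = 11.8626
cells = 0.93·31.4417·11.8626

346.8712 billion cells


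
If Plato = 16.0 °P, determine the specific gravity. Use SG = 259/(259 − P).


SG = 259/(259 − 16.0)

1.0658


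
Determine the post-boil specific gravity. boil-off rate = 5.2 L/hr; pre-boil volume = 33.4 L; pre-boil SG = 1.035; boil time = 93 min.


V_post = V_pre − rate·(t/60);  SG_post = 1 + (SG_pre−1)·V_pre/V_post
V_post = 33.4 − 5.2·(93/60) = 25.3400
SG_post = 1 + (1.035 − 1)·33.4/25.3400

1.0461


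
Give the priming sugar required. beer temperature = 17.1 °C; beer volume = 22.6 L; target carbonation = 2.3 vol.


residual = 14.695·(0.01821 + 0.09011·e^(−0.04·T));  sugar = (target − residual)·4.0·V
residual = 14.695·(0.01821 + 0.09011·e^(−0.04·17.1)) = 0.9358
sugar = (2.3 − 0.9358)·4.0·22.6

123.3270 g


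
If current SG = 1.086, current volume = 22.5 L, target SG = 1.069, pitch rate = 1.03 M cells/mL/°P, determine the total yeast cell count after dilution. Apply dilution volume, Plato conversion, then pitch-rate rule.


V_w = V·((SG_c−1)/(SG_t−1)−1);  °P = 259 − 259/SG_t;  cells = rate·(V+V_w)·°P
V_w = 22.5·((1.086−1)/(1.069−1)−1) = 5.5435
V_final = 22.5 + 5.5435 = 28.0435
°P = 259 − 259/1.069 = 16.7175
cells = 1.03·28.0435·16.7175

482.8812 billion cells


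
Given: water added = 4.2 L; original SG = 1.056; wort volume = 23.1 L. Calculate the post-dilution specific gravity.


SG_new = 1 + (SG_old − 1)·V_old/(V_old + V_water)
pts = (1.056 − 1)·1000·23.1/(23.1 + 4.2) = 47.3846
SG_new = 1 + 47.3846/1000

1.0474


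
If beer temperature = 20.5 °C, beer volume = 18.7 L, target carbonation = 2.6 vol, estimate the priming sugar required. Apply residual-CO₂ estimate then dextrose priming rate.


residual = 14.695·(0.01821 + 0.09011·e^(−0.04·T));  sugar = (target − residual)·4.0·V
residual = 14.695·(0.01821 + 0.09011·e^(−0.04·20.5)) = 0.8508
sugar = (2.6 − 0.8508)·4.0·18.7

130.8401 g


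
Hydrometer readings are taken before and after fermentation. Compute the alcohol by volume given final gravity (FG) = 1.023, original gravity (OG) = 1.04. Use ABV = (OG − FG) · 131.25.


ABV = (1.04 − 1.023) · 131.25

2.2313 % ABV


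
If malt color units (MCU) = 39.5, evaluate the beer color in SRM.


SRM = 1.4922 · MCU^0.6859
SRM = 1.4922 · 39.5^0.6859

18.5752 SRM


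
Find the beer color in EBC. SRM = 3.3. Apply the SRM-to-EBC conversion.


EBC = SRM · 1.97
EBC = 3.3 · 1.97

6.5010 EBC


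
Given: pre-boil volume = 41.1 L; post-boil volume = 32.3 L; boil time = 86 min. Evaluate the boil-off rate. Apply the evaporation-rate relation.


rate = (V_pre − V_post) / (t_min/60)
rate = (41.1 − 32.3) / (86/60)

6.1395 L/hr


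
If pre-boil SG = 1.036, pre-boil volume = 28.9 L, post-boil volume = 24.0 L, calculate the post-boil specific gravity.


SG_post = 1 + (SG_pre − 1)·V_pre/V_post
pts_pre = (1.036 − 1)·1000 = 36.0000
pts_post = 36.0000·28.9/24.0 = 43.3500
SG_post = 1 + 43.3500/1000

1.0433


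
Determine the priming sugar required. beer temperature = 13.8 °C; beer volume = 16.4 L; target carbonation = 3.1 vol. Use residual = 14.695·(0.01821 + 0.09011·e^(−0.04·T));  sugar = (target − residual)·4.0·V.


residual = 14.695·(0.01821 + 0.09011·e^(−0.04·13.8)) = 1.0300
sugar = (3.1 − 1.0300)·4.0·16.4

135.7889 g


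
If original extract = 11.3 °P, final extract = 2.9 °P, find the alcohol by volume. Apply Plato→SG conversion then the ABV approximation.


SG = 259/(259 − P);  ABV = (OG − FG)·131.25
OG = 259/(259 − 11.3) = 1.0456
FG = 259/(259 − 2.9) = 1.0113
ABV = (1.0456 − 1.0113)·131.25

4.5013 % ABV


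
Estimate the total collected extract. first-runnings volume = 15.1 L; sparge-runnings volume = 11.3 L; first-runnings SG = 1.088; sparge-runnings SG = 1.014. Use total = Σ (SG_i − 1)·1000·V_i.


first = (1.088 − 1)·1000·15.1 = 1328.8000
sparge = (1.014 − 1)·1000·11.3 = 158.2000
total = 1328.8000 + 158.2000

1487.0000 gravity·L


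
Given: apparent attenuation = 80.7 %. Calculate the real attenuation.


RA = AA · 0.8192
RA = 80.7 · 0.8192

66.1094 %


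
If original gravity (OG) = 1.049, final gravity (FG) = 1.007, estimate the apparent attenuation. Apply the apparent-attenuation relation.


AA = (OG − FG)/(OG − 1) · 100
AA = (1.049 − 1.007)/(1.049 − 1) · 100

85.7143 %


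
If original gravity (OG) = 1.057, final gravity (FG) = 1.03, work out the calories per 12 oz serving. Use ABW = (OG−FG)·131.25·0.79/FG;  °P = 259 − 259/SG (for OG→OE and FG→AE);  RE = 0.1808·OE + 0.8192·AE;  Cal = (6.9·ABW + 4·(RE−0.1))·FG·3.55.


ABW = (1.057 − 1.03)·131.25·0.79/1.03 = 2.7180
OE = 259 − 259/1.057 = 13.9669 °P
AE = 259 − 259/1.03 = 7.5437 °P
RE = 0.1808·13.9669 + 0.8192·7.5437 = 8.7050 °P
Cal = (6.9·2.7180 + 4·(8.7050−0.1))·1.03·3.55

194.4321 kcal


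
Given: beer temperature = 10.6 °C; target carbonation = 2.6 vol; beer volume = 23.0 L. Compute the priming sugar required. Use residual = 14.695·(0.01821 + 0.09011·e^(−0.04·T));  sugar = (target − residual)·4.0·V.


residual = 14.695·(0.01821 + 0.09011·e^(−0.04·10.6)) = 1.1342
sugar = (2.6 − 1.1342)·4.0·23.0

134.8571 g


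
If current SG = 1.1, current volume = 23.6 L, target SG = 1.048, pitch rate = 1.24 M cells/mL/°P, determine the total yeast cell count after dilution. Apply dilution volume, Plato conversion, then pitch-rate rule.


V_w = V·((SG_c−1)/(SG_t−1)−1);  °P = 259 − 259/SG_t;  cells = rate·(V+V_w)·°P
V_w = 23.6·((1.1−1)/(1.048−1)−1) = 25.5667
V_final = 23.6 + 25.5667 = 49.1667
°P = 259 − 259/1.048 = 11.8626
cells = 1.24·49.1667·11.8626

723.2229 billion cells


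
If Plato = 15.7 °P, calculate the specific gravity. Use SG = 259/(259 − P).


SG = 259/(259 − 15.7)

1.0645


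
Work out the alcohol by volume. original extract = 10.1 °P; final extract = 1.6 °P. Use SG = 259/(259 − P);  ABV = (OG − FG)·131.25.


OG = 259/(259 − 10.1) = 1.0406
FG = 259/(259 − 1.6) = 1.0062
ABV = (1.0406 − 1.0062)·131.25

4.5101 % ABV


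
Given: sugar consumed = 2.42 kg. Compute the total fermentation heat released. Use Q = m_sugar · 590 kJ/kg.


Q = 2.42 · 590

1427.8000 kJ


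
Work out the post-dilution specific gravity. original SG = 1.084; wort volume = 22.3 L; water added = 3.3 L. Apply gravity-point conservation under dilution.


SG_new = 1 + (SG_old − 1)·V_old/(V_old + V_water)
pts = (1.084 − 1)·1000·22.3/(22.3 + 3.3) = 73.1719
SG_new = 1 + 73.1719/1000

1.0732


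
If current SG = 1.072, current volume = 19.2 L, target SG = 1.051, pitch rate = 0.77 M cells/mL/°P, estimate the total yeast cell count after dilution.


V_w = V·((SG_c−1)/(SG_t−1)−1);  °P = 259 − 259/SG_t;  cells = rate·(V+V_w)·°P
V_w = 19.2·((1.072−1)/(1.051−1)−1) = 7.9059
V_final = 19.2 + 7.9059 = 27.1059
°P = 259 − 259/1.051 = 12.5680
cells = 0.77·27.1059·12.5680

262.3140 billion cells


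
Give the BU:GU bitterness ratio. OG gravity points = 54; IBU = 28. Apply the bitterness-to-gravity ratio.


BU:GU = IBU / OG_points
BU:GU = 28 / 54

0.5185


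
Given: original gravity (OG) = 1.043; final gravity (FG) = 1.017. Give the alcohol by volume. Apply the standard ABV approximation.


ABV = (OG − FG) · 131.25
ABV = (1.043 − 1.017) · 131.25

3.4125 % ABV


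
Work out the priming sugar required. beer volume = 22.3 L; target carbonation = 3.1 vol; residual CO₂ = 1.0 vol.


sugar = (target − residual)·4.0·V
sugar = (3.1 − 1.0)·4.0·22.3

187.3200 g


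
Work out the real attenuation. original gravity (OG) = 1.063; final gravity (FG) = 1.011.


AA = (OG−FG)/(OG−1)·100;  RA = AA·0.8192
AA = (1.063 − 1.011)/(1.063 − 1)·100 = 82.5397
RA = 82.5397·0.8192

67.6165 %


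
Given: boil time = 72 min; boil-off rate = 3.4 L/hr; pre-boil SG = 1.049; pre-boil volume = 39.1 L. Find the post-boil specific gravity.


V_post = V_pre − rate·(t/60);  SG_post = 1 + (SG_pre−1)·V_pre/V_post
V_post = 39.1 − 3.4·(72/60) = 35.0200
SG_post = 1 + (1.049 − 1)·39.1/35.0200

1.0547


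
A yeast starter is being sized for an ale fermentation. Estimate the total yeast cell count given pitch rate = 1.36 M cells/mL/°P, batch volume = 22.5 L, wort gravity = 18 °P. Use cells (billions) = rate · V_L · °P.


cells = 1.36 · 22.5 · 18

550.8000 billion cells


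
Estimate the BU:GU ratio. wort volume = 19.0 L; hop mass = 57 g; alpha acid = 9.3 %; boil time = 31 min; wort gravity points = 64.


U = 1.65·0.000125^(GP/1000)·(1−e^(−0.04t))/4.15;  IBU = (α/100)·m·U·1000/V;  BU:GU = IBU/GP
U = 1.65·0.000125^(64/1000)·(1−e^(−0.04·31))/4.15 = 0.1590
IBU = (9.3/100)·57·0.1590·1000/19.0 = 44.3483
BU:GU = 44.3483/64

0.6929


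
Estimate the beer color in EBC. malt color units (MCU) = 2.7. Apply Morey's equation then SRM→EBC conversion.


SRM = 1.4922·MCU^0.6859;  EBC = SRM·1.97
SRM = 1.4922·2.7^0.6859 = 2.9492
EBC = 2.9492·1.97

5.8099 EBC


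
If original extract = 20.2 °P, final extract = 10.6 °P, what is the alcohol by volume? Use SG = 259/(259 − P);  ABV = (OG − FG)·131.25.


OG = 259/(259 − 20.2) = 1.0846
FG = 259/(259 − 10.6) = 1.0427
ABV = (1.0846 − 1.0427)·131.25

5.5015 % ABV


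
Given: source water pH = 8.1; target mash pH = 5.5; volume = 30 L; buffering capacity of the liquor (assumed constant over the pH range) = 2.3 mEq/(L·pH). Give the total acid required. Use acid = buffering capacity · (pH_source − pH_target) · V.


acid = 2.3 · (8.1 − 5.5) · 30

179.4000 mEq


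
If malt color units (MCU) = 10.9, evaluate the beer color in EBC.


SRM = 1.4922·MCU^0.6859;  EBC = SRM·1.97
SRM = 1.4922·10.9^0.6859 = 7.6806
EBC = 7.6806·1.97

15.1309 EBC


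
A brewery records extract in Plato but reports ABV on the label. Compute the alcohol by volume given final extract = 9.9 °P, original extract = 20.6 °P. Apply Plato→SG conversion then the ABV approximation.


SG = 259/(259 − P);  ABV = (OG − FG)·131.25
OG = 259/(259 − 20.6) = 1.0864
FG = 259/(259 − 9.9) = 1.0397
ABV = (1.0864 − 1.0397)·131.25

6.1250 % ABV


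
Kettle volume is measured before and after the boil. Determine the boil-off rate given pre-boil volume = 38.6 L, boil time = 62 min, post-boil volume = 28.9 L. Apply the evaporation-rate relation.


rate = (V_pre − V_post) / (t_min/60)
rate = (38.6 − 28.9) / (62/60)

9.3871 L/hr


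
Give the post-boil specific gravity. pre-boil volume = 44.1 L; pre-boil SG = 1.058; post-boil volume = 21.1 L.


SG_post = 1 + (SG_pre − 1)·V_pre/V_post
pts_pre = (1.058 − 1)·1000 = 58.0000
pts_post = 58.0000·44.1/21.1 = 121.2227
SG_post = 1 + 121.2227/1000

1.1212


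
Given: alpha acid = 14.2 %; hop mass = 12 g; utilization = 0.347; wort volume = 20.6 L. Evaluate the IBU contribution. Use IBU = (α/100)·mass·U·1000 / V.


IBU = (14.2/100)·12·0.347·1000 / 20.6

28.7033 IBU


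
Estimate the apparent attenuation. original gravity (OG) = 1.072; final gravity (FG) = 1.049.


AA = (OG − FG)/(OG − 1) · 100
AA = (1.072 − 1.049)/(1.072 − 1) · 100

31.9444 %


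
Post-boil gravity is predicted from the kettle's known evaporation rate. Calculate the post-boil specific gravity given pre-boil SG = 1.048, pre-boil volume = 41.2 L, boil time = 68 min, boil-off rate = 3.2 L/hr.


V_post = V_pre − rate·(t/60);  SG_post = 1 + (SG_pre−1)·V_pre/V_post
V_post = 41.2 − 3.2·(68/60) = 37.5733
SG_post = 1 + (1.048 − 1)·41.2/37.5733

1.0526


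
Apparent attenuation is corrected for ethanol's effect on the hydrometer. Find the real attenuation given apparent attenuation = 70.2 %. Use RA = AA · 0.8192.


RA = 70.2 · 0.8192

57.5078 %


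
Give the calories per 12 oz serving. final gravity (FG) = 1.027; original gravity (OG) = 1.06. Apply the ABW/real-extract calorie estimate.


ABW = (OG−FG)·131.25·0.79/FG;  °P = 259 − 259/SG (for OG→OE and FG→AE);  RE = 0.1808·OE + 0.8192·AE;  Cal = (6.9·ABW + 4·(RE−0.1))·FG·3.55
ABW = (1.06 − 1.027)·131.25·0.79/1.027 = 3.3317
OE = 259 − 259/1.06 = 14.6604 °P
AE = 259 − 259/1.027 = 6.8092 °P
RE = 0.1808·14.6604 + 0.8192·6.8092 = 8.2287 °P
Cal = (6.9·3.3317 + 4·(8.2287−0.1))·1.027·3.55

202.3577 kcal


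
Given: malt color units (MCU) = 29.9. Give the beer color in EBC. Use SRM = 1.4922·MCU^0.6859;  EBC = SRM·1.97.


SRM = 1.4922·29.9^0.6859 = 15.3458
EBC = 15.3458·1.97

30.2313 EBC


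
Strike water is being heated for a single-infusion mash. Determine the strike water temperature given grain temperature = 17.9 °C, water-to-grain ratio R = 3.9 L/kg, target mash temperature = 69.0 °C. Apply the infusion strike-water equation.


T_strike = (0.41/R)·(T_mash − T_grain) + T_mash
T_strike = (0.41/3.9)·(69.0 − 17.9) + 69.0

74.3721 °C


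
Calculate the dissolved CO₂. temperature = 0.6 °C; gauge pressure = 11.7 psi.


vols = (P + 14.695)·(0.01821 + 0.09011·e^(−0.04·T))
vols = (11.7 + 14.695)·(0.01821 + 0.09011·e^(−0.04·0.6))

2.8027 volumes


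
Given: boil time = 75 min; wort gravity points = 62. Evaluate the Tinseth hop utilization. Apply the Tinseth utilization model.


U = 1.65·0.000125^(GP/1000) · (1 − e^(−0.04·t))/4.15
bigness = 1.65·0.000125^(62/1000) = 0.9451
boil_factor = (1 − e^(−0.04·75))/4.15 = 0.2290
U = 0.9451 · 0.2290

0.2164


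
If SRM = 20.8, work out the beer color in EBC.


EBC = SRM · 1.97
EBC = 20.8 · 1.97

40.9760 EBC


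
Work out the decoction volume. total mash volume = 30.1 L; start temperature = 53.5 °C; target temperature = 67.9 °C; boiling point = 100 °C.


V_dec = V_total·(T_target − T_start)/(T_boil − T_start)
V_dec = 30.1·(67.9 − 53.5)/(100 − 53.5)

9.3213 L


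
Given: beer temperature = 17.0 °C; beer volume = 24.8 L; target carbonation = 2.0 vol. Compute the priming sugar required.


residual = 14.695·(0.01821 + 0.09011·e^(−0.04·T));  sugar = (target − residual)·4.0·V
residual = 14.695·(0.01821 + 0.09011·e^(−0.04·17.0)) = 0.9384
sugar = (2.0 − 0.9384)·4.0·24.8

105.3066 g


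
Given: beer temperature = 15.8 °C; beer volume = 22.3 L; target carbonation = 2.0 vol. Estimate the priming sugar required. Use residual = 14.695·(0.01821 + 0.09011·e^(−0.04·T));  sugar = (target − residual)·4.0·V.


residual = 14.695·(0.01821 + 0.09011·e^(−0.04·15.8)) = 0.9714
sugar = (2.0 − 0.9714)·4.0·22.3

91.7487 g


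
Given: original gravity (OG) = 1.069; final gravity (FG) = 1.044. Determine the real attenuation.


AA = (OG−FG)/(OG−1)·100;  RA = AA·0.8192
AA = (1.069 − 1.044)/(1.069 − 1)·100 = 36.2319
RA = 36.2319·0.8192

29.6812 %


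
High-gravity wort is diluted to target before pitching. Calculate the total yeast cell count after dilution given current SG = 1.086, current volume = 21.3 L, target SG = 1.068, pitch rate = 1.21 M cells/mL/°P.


V_w = V·((SG_c−1)/(SG_t−1)−1);  °P = 259 − 259/SG_t;  cells = rate·(V+V_w)·°P
V_w = 21.3·((1.086−1)/(1.068−1)−1) = 5.6382
V_final = 21.3 + 5.6382 = 26.9382
°P = 259 − 259/1.068 = 16.4906
cells = 1.21·26.9382·16.4906

537.5167 billion cells


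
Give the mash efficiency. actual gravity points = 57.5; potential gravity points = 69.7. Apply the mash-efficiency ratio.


efficiency = actual / potential × 100
efficiency = 57.5 / 69.7 × 100

82.4964 %


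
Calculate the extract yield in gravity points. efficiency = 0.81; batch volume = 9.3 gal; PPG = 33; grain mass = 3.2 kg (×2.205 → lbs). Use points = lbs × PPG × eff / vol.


lbs = 3.2 × 2.205 = 7.0560
points = 7.0560 × 33 × 0.81 / 9.3

20.2803 points


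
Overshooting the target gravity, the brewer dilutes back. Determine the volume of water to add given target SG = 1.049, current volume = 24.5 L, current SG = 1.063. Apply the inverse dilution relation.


V_water = V·((SG_curr − 1)/(SG_target − 1) − 1)
V_water = 24.5·((1.063 − 1)/(1.049 − 1) − 1)

7.0000 L
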